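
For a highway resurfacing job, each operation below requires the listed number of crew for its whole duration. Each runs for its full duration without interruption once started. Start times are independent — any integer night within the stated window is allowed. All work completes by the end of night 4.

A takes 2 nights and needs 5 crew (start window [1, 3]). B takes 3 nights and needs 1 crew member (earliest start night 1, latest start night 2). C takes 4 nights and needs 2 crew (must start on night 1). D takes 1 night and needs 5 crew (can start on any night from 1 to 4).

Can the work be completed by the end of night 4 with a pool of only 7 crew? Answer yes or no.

no

The minimum achievable peak is 8; 7 < 8, so no feasible schedule stays within the cap.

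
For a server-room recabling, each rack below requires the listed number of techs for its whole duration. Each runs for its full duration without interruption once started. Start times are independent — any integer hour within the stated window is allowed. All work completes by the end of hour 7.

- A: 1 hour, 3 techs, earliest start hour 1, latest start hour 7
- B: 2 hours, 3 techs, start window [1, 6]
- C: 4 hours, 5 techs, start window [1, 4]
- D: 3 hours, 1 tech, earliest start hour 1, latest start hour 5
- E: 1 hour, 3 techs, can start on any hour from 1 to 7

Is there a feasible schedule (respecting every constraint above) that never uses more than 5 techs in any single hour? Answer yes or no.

The minimum achievable peak is 6; 5 < 6, so no feasible schedule stays within the cap.

no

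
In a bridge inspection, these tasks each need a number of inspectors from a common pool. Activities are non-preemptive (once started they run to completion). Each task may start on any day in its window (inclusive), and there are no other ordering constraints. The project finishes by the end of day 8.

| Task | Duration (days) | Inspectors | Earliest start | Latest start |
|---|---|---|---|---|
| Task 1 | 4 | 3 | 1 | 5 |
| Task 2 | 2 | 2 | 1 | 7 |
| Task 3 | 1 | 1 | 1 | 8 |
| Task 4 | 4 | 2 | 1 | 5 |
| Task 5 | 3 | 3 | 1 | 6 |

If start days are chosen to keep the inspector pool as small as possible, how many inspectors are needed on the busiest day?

Early-start (Task 1@1, Task 2@1, Task 3@1, Task 4@1, Task 5@1) gives peak 11: d1:11  d2:10  d3:8  d4:5  d5:0  d6:0  d7:0  d8:0.
Shift Task 3→3, Task 4→4, Task 5→5.
Schedule Task 1@1, Task 2@1, Task 3@3, Task 4@4, Task 5@5: d1:5  d2:5  d3:4  d4:5  d5:5  d6:5  d7:5  d8:0 — peak 5.
Total inspector-days = 34 over 8 days ⇒ peak ≥ ⌈34/8⌉ = 5, so 5 is optimal.

5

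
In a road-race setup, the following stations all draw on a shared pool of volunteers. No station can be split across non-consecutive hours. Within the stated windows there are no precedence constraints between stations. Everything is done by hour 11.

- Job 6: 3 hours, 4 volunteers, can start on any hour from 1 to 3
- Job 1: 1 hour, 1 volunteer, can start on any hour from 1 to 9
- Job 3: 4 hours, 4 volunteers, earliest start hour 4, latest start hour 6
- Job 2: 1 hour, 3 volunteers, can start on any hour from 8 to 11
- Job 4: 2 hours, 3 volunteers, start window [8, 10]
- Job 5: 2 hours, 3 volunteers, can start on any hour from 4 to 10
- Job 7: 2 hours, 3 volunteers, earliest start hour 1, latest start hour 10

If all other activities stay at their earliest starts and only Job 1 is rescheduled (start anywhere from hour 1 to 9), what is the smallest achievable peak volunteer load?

Job 1@1: h1:8  h2:7  h3:4  h4:7  h5:7  h6:4  h7:4  h8:6  h9:3  h10:0  h11:0 → peak 8
Job 1@2: h1:7  h2:8  h3:4  h4:7  h5:7  h6:4  h7:4  h8:6  h9:3  h10:0  h11:0 → peak 8
Job 1@3: h1:7  h2:7  h3:5  h4:7  h5:7  h6:4  h7:4  h8:6  h9:3  h10:0  h11:0 → peak 7
Job 1@4: h1:7  h2:7  h3:4  h4:8  h5:7  h6:4  h7:4  h8:6  h9:3  h10:0  h11:0 → peak 8
Job 1@5: h1:7  h2:7  h3:4  h4:7  h5:8  h6:4  h7:4  h8:6  h9:3  h10:0  h11:0 → peak 8
Job 1@6: h1:7  h2:7  h3:4  h4:7  h5:7  h6:5  h7:4  h8:6  h9:3  h10:0  h11:0 → peak 7
Job 1@7: h1:7  h2:7  h3:4  h4:7  h5:7  h6:4  h7:5  h8:6  h9:3  h10:0  h11:0 → peak 7
Job 1@8: h1:7  h2:7  h3:4  h4:7  h5:7  h6:4  h7:4  h8:7  h9:3  h10:0  h11:0 → peak 7
Job 1@9: h1:7  h2:7  h3:4  h4:7  h5:7  h6:4  h7:4  h8:6  h9:4  h10:0  h11:0 → peak 7
Best is Job 1@3, peak 7.

7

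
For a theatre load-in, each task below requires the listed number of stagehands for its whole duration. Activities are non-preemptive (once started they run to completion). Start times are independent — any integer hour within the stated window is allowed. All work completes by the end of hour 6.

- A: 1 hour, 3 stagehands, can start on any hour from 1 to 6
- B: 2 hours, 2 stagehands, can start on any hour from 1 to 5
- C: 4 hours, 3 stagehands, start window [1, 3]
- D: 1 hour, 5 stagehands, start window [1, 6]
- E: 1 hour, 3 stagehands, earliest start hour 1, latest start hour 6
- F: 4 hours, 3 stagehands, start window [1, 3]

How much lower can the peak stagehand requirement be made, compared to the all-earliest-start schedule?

11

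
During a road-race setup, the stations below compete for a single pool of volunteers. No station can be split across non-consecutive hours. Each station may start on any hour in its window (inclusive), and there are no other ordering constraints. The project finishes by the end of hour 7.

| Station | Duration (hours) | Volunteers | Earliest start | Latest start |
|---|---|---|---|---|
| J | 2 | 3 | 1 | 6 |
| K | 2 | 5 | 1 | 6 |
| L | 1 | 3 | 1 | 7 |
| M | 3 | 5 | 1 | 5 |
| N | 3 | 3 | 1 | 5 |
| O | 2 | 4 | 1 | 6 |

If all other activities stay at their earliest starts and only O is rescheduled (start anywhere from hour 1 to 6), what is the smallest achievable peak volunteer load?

O@1: h1:23  h2:20  h3:8  h4:0  h5:0  h6:0  h7:0 → peak 23
O@2: h1:19  h2:20  h3:12  h4:0  h5:0  h6:0  h7:0 → peak 20
O@3: h1:19  h2:16  h3:12  h4:4  h5:0  h6:0  h7:0 → peak 19
O@4: h1:19  h2:16  h3:8  h4:4  h5:4  h6:0  h7:0 → peak 19
O@5: h1:19  h2:16  h3:8  h4:0  h5:4  h6:4  h7:0 → peak 19
O@6: h1:19  h2:16  h3:8  h4:0  h5:0  h6:4  h7:4 → peak 19
Best is O@3, peak 19.

19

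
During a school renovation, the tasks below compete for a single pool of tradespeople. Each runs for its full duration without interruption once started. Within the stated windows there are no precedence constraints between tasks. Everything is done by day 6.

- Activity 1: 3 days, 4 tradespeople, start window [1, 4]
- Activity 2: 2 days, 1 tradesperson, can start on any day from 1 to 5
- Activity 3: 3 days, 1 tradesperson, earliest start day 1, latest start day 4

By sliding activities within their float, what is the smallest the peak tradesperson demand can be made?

4

Early-start (Activity 1@1, Activity 2@1, Activity 3@1) gives peak 6: d1:6  d2:6  d3:5  d4:0  d5:0  d6:0.
Shift Activity 2→4, Activity 3→4.
Schedule Activity 1@1, Activity 2@4, Activity 3@4: d1:4  d2:4  d3:4  d4:2  d5:2  d6:1 — peak 4.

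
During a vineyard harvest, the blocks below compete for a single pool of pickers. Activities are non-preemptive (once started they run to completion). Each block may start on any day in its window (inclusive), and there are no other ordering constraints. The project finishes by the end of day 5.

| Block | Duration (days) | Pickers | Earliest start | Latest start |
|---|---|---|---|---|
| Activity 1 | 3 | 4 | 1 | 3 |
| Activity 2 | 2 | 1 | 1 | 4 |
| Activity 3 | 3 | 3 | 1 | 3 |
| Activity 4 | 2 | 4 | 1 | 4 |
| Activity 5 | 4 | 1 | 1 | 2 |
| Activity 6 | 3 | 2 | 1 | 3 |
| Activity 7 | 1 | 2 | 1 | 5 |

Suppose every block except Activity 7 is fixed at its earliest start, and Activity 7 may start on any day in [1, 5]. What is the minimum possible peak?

15

Activity 7@1: d1:17  d2:15  d3:10  d4:1  d5:0 → peak 17
Activity 7@2: d1:15  d2:17  d3:10  d4:1  d5:0 → peak 17
Activity 7@3: d1:15  d2:15  d3:12  d4:1  d5:0 → peak 15
Activity 7@4: d1:15  d2:15  d3:10  d4:3  d5:0 → peak 15
Activity 7@5: d1:15  d2:15  d3:10  d4:1  d5:2 → peak 15
Best is Activity 7@3, peak 15.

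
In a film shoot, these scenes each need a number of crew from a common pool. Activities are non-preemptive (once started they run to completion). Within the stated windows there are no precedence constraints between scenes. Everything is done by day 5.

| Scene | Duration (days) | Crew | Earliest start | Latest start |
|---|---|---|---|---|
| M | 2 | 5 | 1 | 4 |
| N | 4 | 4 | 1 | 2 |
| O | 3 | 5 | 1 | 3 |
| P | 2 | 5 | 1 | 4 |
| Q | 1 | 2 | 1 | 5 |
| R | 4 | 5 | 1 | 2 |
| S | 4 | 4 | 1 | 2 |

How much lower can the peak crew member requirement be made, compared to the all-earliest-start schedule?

Early-start peak: d1:30  d2:28  d3:18  d4:13  d5:0 ⇒ 30.
Leveled (M@1, N@1, O@1, P@3, Q@1, R@1, S@2): d1:21  d2:23  d3:23  d4:18  d5:4 ⇒ 23.
Reduction 30 − 23 = 7.

7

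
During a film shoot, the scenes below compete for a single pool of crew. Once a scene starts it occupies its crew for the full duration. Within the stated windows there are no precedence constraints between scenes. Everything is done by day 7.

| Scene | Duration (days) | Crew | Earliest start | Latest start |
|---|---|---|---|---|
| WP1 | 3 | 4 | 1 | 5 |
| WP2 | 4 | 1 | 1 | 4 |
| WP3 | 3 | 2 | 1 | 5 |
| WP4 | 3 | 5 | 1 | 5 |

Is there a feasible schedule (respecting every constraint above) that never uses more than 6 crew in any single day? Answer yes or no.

Schedule WP1@1, WP2@4, WP3@1, WP4@4: d1:6  d2:6  d3:6  d4:6  d5:6  d6:6  d7:1 — peak 6 ≤ 6.

yes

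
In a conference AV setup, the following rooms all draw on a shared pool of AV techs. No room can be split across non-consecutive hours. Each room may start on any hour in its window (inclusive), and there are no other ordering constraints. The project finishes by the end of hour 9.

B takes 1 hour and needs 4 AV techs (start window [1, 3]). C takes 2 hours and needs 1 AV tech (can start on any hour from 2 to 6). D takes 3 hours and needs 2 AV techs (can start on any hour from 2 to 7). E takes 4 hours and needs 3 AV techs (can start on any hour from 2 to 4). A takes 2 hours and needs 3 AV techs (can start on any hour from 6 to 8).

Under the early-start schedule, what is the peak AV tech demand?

6

Early-start schedule: B@1, C@2, D@2, E@2, A@6.
Load per hour: hour 1: 4, hour 2: 6, hour 3: 6, hour 4: 5, hour 5: 3, hour 6: 3, hour 7: 3, hour 8: 0, hour 9: 0.
Peak is 6.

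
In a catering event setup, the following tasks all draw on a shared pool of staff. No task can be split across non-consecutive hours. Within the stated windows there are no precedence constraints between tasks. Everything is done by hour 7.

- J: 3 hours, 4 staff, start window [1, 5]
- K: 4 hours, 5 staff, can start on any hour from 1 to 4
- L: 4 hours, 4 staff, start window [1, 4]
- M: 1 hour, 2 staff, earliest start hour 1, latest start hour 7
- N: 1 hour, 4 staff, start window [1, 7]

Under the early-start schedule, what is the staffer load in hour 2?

13

At early start, hour 2 has: J, K, L.
Demand: 4 + 5 + 4 = 13.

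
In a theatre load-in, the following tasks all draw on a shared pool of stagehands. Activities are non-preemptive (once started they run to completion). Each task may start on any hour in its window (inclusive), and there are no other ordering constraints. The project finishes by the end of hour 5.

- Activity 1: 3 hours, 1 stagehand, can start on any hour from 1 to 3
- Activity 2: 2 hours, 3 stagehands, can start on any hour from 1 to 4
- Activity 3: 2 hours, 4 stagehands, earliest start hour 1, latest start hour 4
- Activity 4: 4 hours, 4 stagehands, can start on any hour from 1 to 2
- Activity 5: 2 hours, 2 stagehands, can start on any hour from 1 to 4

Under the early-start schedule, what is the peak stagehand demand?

14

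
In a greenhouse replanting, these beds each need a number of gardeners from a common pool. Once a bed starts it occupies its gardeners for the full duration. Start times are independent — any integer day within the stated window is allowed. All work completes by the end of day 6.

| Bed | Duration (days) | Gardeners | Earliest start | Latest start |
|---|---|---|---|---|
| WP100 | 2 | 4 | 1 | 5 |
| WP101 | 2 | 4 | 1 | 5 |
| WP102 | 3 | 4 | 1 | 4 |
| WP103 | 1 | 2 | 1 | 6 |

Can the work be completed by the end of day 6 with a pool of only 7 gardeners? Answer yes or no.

no

The minimum achievable peak is 8; 7 < 8, so no feasible schedule stays within the cap.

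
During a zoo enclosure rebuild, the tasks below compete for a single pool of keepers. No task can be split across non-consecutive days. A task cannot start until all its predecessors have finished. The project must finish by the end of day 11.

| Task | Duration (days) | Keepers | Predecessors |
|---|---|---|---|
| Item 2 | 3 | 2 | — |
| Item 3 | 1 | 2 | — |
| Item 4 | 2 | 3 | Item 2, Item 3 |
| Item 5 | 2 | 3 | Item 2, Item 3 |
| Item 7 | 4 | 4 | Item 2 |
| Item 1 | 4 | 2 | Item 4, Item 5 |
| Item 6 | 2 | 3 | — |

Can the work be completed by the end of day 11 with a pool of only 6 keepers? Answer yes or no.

yes

Schedule Item 2@1, Item 3@1, Item 4@4, Item 5@4, Item 7@6, Item 1@6, Item 6@2: d1:4  d2:5  d3:5  d4:6  d5:6  d6:6  d7:6  d8:6  d9:6  d10:0  d11:0 — peak 6 ≤ 6.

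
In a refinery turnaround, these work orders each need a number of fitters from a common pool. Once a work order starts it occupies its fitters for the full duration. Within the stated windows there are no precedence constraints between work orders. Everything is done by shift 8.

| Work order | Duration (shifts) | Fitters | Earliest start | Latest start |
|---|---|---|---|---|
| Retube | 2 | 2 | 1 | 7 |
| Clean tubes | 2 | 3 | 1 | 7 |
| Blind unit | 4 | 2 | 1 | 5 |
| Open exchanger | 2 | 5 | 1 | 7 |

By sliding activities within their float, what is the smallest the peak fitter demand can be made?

5

Early-start (Retube@1, Clean tubes@1, Blind unit@1, Open exchanger@1) gives peak 12: s1:12  s2:12  s3:2  s4:2  s5:0  s6:0  s7:0  s8:0.
Shift Blind unit→3, Open exchanger→7.
Schedule Retube@1, Clean tubes@1, Blind unit@3, Open exchanger@7: s1:5  s2:5  s3:2  s4:2  s5:2  s6:2  s7:5  s8:5 — peak 5.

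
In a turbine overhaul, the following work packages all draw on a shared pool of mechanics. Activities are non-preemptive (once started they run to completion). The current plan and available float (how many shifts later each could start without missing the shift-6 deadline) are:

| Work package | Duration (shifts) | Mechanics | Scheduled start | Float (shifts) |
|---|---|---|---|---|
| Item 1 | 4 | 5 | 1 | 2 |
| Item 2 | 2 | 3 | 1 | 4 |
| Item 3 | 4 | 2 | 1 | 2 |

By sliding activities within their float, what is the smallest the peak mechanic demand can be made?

7

Early-start (Item 1@1, Item 2@1, Item 3@1) gives peak 10: s1:10  s2:10  s3:7  s4:7  s5:0  s6:0.
Shift Item 2→5.
Schedule Item 1@1, Item 2@5, Item 3@1: s1:7  s2:7  s3:7  s4:7  s5:3  s6:3 — peak 7.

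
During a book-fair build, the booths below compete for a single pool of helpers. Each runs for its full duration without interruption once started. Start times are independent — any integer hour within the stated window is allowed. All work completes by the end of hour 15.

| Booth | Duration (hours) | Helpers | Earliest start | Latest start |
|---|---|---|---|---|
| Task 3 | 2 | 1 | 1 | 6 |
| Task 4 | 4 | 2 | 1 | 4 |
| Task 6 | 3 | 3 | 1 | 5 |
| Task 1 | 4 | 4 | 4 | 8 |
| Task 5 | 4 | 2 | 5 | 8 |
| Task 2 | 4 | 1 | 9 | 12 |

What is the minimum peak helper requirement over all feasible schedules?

6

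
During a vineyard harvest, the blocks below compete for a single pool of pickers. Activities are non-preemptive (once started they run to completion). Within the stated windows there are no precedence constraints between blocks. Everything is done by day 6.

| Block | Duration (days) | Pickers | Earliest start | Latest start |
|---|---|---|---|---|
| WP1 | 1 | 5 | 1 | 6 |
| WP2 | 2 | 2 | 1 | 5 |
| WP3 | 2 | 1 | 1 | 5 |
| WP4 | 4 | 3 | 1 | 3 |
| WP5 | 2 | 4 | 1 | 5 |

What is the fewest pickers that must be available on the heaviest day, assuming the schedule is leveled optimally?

7

Early-start (WP1@1, WP2@1, WP3@1, WP4@1, WP5@1) gives peak 15: d1:15  d2:10  d3:3  d4:3  d5:0  d6:0.
Shift WP3→2, WP4→2, WP5→4.
Schedule WP1@1, WP2@1, WP3@2, WP4@2, WP5@4: d1:7  d2:6  d3:4  d4:7  d5:7  d6:0 — peak 7.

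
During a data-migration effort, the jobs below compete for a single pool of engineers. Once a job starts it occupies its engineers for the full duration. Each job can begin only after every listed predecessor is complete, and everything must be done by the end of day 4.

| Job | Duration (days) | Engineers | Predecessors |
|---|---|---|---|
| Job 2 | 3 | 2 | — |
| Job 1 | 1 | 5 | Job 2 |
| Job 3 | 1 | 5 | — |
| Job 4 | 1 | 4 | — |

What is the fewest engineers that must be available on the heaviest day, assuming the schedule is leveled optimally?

Early-start (Job 2@1, Job 1@4, Job 3@1, Job 4@1) gives peak 11: d1:11  d2:2  d3:2  d4:5.
Shift Job 4→2.
Schedule Job 2@1, Job 1@4, Job 3@1, Job 4@2: d1:7  d2:6  d3:2  d4:5 — peak 7.
No arrangement of the 16 feasible schedules does better.

7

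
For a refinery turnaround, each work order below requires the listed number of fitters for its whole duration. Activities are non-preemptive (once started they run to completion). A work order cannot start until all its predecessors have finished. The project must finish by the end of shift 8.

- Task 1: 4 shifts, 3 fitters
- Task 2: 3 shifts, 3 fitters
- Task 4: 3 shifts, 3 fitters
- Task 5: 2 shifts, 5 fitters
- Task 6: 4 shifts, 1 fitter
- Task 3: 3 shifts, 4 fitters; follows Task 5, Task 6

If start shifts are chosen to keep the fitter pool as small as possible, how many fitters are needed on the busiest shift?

Early-start (Task 1@1, Task 2@1, Task 4@1, Task 5@1, Task 6@1, Task 3@5) gives peak 15: s1:15  s2:15  s3:10  s4:4  s5:4  s6:4  s7:4  s8:0.
Shift Task 1→5, Task 5→4, Task 3→6.
Schedule Task 1@5, Task 2@1, Task 4@1, Task 5@4, Task 6@1, Task 3@6: s1:7  s2:7  s3:7  s4:6  s5:8  s6:7  s7:7  s8:7 — peak 8.

8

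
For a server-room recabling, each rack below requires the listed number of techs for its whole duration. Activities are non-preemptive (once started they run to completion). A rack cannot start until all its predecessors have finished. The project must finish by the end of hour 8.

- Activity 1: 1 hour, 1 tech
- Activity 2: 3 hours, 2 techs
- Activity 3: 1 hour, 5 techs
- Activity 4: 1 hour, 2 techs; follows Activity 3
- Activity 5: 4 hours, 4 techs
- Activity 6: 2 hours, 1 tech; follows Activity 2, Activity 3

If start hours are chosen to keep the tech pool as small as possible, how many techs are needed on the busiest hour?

5

Early-start (Activity 1@1, Activity 2@1, Activity 3@1, Activity 4@2, Activity 5@1, Activity 6@4) gives peak 12: h1:12  h2:8  h3:6  h4:5  h5:1  h6:0  h7:0  h8:0.
Shift Activity 1→2, Activity 2→2, Activity 5→5, Activity 6→5.
Schedule Activity 1@2, Activity 2@2, Activity 3@1, Activity 4@2, Activity 5@5, Activity 6@5: h1:5  h2:5  h3:2  h4:2  h5:5  h6:5  h7:4  h8:4 — peak 5.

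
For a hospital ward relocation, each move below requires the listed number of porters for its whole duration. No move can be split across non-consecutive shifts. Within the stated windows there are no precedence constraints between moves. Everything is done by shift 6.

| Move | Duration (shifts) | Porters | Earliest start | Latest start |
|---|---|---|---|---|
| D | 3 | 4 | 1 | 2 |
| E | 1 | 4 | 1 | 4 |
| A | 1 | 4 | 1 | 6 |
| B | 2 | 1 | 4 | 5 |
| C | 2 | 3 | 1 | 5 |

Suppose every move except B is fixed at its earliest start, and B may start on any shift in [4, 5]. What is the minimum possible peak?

15

B@4: s1:15  s2:7  s3:4  s4:1  s5:1  s6:0 → peak 15
B@5: s1:15  s2:7  s3:4  s4:0  s5:1  s6:1 → peak 15
Best is B@4, peak 15.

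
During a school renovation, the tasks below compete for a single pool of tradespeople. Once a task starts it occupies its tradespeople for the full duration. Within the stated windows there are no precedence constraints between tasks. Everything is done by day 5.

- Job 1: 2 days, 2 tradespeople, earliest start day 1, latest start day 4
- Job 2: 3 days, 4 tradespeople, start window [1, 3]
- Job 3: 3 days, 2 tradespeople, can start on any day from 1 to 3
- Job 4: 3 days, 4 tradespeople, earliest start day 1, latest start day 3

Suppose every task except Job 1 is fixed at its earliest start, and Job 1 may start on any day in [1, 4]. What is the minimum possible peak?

Job 1@1: d1:12  d2:12  d3:10  d4:0  d5:0 → peak 12
Job 1@2: d1:10  d2:12  d3:12  d4:0  d5:0 → peak 12
Job 1@3: d1:10  d2:10  d3:12  d4:2  d5:0 → peak 12
Job 1@4: d1:10  d2:10  d3:10  d4:2  d5:2 → peak 10
Best is Job 1@4, peak 10.

10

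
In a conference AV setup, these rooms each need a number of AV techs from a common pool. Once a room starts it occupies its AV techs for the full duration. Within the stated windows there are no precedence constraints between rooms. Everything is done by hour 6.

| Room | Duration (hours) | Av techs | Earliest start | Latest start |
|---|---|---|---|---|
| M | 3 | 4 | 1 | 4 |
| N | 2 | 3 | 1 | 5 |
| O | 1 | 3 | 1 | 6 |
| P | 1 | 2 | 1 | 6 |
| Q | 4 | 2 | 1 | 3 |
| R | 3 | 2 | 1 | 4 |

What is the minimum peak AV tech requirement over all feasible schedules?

Early-start (M@1, N@1, O@1, P@1, Q@1, R@1) gives peak 16: h1:16  h2:11  h3:8  h4:2  h5:0  h6:0.
Shift O→4, P→5, Q→3, R→4.
Schedule M@1, N@1, O@4, P@5, Q@3, R@4: h1:7  h2:7  h3:6  h4:7  h5:6  h6:4 — peak 7.
Total AV tech-hours = 37 over 6 hours ⇒ peak ≥ ⌈37/6⌉ = 7, so 7 is optimal.

7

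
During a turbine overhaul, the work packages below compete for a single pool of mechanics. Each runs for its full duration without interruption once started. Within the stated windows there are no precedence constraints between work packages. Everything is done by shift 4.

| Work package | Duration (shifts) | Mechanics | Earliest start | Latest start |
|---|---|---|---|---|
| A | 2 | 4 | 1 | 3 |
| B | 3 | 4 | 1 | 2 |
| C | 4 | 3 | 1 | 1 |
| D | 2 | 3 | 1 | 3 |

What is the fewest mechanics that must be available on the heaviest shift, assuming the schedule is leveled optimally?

Early-start (A@1, B@1, C@1, D@1) gives peak 14: s1:14  s2:14  s3:7  s4:3.
Shift D→3.
Schedule A@1, B@1, C@1, D@3: s1:11  s2:11  s3:10  s4:6 — peak 11.
No arrangement of the 18 feasible schedules does better.

11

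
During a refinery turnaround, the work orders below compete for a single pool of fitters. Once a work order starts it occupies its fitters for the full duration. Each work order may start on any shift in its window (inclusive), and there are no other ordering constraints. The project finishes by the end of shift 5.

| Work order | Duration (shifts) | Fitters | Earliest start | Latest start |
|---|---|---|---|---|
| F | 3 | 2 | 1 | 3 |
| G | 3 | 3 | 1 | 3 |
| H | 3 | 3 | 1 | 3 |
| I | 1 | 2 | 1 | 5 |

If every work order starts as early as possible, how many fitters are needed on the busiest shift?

10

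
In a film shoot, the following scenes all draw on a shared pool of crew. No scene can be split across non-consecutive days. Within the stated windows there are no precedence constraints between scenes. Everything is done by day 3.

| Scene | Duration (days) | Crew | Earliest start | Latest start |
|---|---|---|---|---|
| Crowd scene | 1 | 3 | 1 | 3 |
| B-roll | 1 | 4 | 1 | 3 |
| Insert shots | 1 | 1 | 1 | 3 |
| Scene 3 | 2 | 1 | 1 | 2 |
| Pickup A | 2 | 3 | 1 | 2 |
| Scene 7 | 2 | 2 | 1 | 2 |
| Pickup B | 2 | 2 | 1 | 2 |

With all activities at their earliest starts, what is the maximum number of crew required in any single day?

16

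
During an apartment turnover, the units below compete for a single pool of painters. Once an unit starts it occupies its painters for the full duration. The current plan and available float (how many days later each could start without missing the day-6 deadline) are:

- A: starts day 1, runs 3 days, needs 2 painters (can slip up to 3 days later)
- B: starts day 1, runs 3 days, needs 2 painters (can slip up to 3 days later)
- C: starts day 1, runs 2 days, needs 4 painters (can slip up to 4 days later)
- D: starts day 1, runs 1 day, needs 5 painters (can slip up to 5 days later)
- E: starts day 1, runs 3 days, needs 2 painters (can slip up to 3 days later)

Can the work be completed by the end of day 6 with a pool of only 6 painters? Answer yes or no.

Schedule A@1, B@1, C@4, D@6, E@1: d1:6  d2:6  d3:6  d4:4  d5:4  d6:5 — peak 6 ≤ 6.

yes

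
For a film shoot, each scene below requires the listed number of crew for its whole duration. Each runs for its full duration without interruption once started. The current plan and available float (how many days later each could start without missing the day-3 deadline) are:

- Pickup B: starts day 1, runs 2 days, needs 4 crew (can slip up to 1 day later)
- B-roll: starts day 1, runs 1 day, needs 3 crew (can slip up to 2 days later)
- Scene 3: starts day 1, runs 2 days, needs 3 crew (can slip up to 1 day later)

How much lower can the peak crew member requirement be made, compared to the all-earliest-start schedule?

Early-start peak: d1:10  d2:7  d3:0 ⇒ 10.
Leveled (Pickup B@1, B-roll@1, Scene 3@2): d1:7  d2:7  d3:3 ⇒ 7.
Reduction 10 − 7 = 3.

3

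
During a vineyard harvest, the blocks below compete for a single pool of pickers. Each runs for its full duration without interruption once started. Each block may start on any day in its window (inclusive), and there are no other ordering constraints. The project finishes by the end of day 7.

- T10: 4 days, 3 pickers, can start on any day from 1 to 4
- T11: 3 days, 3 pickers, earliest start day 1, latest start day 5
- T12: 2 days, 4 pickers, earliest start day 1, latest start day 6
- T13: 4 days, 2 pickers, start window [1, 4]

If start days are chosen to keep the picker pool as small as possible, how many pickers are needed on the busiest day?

6

Early-start (T10@1, T11@1, T12@1, T13@1) gives peak 12: d1:12  d2:12  d3:8  d4:5  d5:0  d6:0  d7:0.
Shift T12→5, T13→4.
Schedule T10@1, T11@1, T12@5, T13@4: d1:6  d2:6  d3:6  d4:5  d5:6  d6:6  d7:2 — peak 6.
Total picker-days = 37 over 7 days ⇒ peak ≥ ⌈37/7⌉ = 6, so 6 is optimal.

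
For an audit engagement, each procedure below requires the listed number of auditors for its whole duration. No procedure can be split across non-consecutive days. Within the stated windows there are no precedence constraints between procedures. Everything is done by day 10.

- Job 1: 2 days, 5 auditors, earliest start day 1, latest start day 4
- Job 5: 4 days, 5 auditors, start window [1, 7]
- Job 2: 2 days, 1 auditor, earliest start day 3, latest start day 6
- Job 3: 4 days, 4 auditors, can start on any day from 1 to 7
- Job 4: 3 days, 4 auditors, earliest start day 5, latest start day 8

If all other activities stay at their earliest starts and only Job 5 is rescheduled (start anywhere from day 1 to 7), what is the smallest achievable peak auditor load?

Job 5@1: d1:14  d2:14  d3:10  d4:10  d5:4  d6:4  d7:4  d8:0  d9:0  d10:0 → peak 14
Job 5@2: d1:9  d2:14  d3:10  d4:10  d5:9  d6:4  d7:4  d8:0  d9:0  d10:0 → peak 14
Job 5@3: d1:9  d2:9  d3:10  d4:10  d5:9  d6:9  d7:4  d8:0  d9:0  d10:0 → peak 10
Job 5@4: d1:9  d2:9  d3:5  d4:10  d5:9  d6:9  d7:9  d8:0  d9:0  d10:0 → peak 10
Job 5@5: d1:9  d2:9  d3:5  d4:5  d5:9  d6:9  d7:9  d8:5  d9:0  d10:0 → peak 9
Job 5@6: d1:9  d2:9  d3:5  d4:5  d5:4  d6:9  d7:9  d8:5  d9:5  d10:0 → peak 9
Job 5@7: d1:9  d2:9  d3:5  d4:5  d5:4  d6:4  d7:9  d8:5  d9:5  d10:5 → peak 9
Best is Job 5@5, peak 9.

9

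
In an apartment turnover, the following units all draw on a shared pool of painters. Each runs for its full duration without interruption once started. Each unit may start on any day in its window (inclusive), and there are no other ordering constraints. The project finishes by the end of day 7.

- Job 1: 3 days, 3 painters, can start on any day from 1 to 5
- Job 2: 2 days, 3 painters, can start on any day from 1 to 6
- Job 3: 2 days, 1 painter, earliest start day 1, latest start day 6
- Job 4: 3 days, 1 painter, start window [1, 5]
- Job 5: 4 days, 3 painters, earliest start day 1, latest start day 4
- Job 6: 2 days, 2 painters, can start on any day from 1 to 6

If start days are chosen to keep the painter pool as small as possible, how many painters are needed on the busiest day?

Early-start (Job 1@1, Job 2@1, Job 3@1, Job 4@1, Job 5@1, Job 6@1) gives peak 13: d1:13  d2:13  d3:7  d4:3  d5:0  d6:0  d7:0.
Shift Job 3→3, Job 4→3, Job 5→4, Job 6→5.
Schedule Job 1@1, Job 2@1, Job 3@3, Job 4@3, Job 5@4, Job 6@5: d1:6  d2:6  d3:5  d4:5  d5:6  d6:5  d7:3 — peak 6.
Total painter-days = 36 over 7 days ⇒ peak ≥ ⌈36/7⌉ = 6, so 6 is optimal.

6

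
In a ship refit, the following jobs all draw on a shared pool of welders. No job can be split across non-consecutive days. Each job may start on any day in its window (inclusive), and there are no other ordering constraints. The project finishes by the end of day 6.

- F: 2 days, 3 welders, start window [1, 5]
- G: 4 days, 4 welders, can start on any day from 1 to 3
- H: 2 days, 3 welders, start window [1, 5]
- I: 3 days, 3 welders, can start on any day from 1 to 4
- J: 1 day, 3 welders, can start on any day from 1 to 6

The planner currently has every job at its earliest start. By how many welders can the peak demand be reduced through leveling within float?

Early-start peak: d1:16  d2:13  d3:7  d4:4  d5:0  d6:0 ⇒ 16.
Leveled (F@1, G@1, H@5, I@3, J@6): d1:7  d2:7  d3:7  d4:7  d5:6  d6:6 ⇒ 7.
Reduction 16 − 7 = 9.

9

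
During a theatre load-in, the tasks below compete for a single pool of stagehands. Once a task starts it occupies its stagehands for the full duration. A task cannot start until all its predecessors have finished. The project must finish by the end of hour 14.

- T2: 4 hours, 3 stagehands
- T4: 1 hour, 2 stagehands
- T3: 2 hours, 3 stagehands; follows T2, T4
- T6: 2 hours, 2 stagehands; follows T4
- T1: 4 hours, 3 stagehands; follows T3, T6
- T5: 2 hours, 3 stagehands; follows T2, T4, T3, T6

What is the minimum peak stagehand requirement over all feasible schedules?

5

Early-start (T2@1, T4@1, T3@5, T6@2, T1@7, T5@7) gives peak 6: h1:5  h2:5  h3:5  h4:3  h5:3  h6:3  h7:6  h8:6  h9:3  h10:3  h11:0  h12:0  h13:0  h14:0.
Shift T5→11.
Schedule T2@1, T4@1, T3@5, T6@2, T1@7, T5@11: h1:5  h2:5  h3:5  h4:3  h5:3  h6:3  h7:3  h8:3  h9:3  h10:3  h11:3  h12:3  h13:0  h14:0 — peak 5.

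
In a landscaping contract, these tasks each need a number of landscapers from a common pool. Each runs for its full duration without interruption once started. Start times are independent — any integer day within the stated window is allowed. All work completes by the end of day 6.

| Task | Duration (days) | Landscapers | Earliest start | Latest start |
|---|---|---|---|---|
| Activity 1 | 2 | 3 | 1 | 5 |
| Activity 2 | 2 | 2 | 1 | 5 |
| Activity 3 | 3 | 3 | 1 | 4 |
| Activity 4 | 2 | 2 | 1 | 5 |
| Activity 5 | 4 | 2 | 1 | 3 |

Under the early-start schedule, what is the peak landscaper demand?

Early-start schedule: Activity 1@1, Activity 2@1, Activity 3@1, Activity 4@1, Activity 5@1.
Load per day: day 1: 12, day 2: 12, day 3: 5, day 4: 2, day 5: 0, day 6: 0.
Peak is 12.

12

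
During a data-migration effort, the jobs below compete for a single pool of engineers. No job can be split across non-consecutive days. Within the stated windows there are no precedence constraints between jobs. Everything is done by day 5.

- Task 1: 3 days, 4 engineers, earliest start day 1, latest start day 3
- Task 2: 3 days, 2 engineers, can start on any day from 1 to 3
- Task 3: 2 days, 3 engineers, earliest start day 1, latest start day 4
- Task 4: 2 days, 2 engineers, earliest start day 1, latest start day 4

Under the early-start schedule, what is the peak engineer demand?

11

Early-start schedule: Task 1@1, Task 2@1, Task 3@1, Task 4@1.
Load per day: day 1: 11, day 2: 11, day 3: 6, day 4: 0, day 5: 0.
Peak is 11.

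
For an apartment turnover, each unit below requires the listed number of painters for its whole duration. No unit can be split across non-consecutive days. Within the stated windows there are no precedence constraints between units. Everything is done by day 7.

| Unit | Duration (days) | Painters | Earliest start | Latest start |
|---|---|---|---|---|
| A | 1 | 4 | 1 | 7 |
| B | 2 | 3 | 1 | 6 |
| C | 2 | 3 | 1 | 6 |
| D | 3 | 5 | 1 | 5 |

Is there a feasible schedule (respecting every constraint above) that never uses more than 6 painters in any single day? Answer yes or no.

yes

Schedule A@1, B@2, C@2, D@4: d1:4  d2:6  d3:6  d4:5  d5:5  d6:5  d7:0 — peak 6 ≤ 6.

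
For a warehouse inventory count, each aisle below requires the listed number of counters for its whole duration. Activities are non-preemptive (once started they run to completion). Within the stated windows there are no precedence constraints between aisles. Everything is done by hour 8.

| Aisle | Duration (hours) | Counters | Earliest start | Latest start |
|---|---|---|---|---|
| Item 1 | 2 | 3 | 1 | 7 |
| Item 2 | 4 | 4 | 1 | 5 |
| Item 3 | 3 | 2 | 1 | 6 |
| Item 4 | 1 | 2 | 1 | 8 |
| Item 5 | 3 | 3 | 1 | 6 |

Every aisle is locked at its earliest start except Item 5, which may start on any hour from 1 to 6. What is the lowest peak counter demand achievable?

Item 5@1: h1:14  h2:12  h3:9  h4:4  h5:0  h6:0  h7:0  h8:0 → peak 14
Item 5@2: h1:11  h2:12  h3:9  h4:7  h5:0  h6:0  h7:0  h8:0 → peak 12
Item 5@3: h1:11  h2:9  h3:9  h4:7  h5:3  h6:0  h7:0  h8:0 → peak 11
Item 5@4: h1:11  h2:9  h3:6  h4:7  h5:3  h6:3  h7:0  h8:0 → peak 11
Item 5@5: h1:11  h2:9  h3:6  h4:4  h5:3  h6:3  h7:3  h8:0 → peak 11
Item 5@6: h1:11  h2:9  h3:6  h4:4  h5:0  h6:3  h7:3  h8:3 → peak 11
Best is Item 5@3, peak 11.

11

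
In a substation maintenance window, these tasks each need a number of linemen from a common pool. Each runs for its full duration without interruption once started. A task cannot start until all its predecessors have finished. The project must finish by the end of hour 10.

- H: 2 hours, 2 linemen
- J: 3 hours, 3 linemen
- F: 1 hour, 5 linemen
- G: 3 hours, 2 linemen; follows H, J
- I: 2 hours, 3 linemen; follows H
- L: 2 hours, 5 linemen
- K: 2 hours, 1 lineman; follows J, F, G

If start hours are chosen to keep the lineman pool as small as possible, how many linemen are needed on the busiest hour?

Early-start (H@1, J@1, F@1, G@4, I@3, L@1, K@7) gives peak 15: h1:15  h2:10  h3:6  h4:5  h5:2  h6:2  h7:1  h8:1  h9:0  h10:0.
Shift F→4, G→5, I→5, L→8, K→8.
Schedule H@1, J@1, F@4, G@5, I@5, L@8, K@8: h1:5  h2:5  h3:3  h4:5  h5:5  h6:5  h7:2  h8:6  h9:6  h10:0 — peak 6.

6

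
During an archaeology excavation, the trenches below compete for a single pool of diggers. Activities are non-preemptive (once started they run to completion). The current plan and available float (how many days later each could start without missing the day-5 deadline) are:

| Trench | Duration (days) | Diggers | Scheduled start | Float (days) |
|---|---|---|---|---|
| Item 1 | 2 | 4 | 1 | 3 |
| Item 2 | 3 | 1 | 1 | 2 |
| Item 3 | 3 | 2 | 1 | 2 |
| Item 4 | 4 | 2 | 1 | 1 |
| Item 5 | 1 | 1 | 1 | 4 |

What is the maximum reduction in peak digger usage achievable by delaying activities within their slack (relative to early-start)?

4

Early-start peak: d1:10  d2:9  d3:5  d4:2  d5:0 ⇒ 10.
Leveled (Item 1@1, Item 2@3, Item 3@3, Item 4@1, Item 5@3): d1:6  d2:6  d3:6  d4:5  d5:3 ⇒ 6.
Reduction 10 − 6 = 4.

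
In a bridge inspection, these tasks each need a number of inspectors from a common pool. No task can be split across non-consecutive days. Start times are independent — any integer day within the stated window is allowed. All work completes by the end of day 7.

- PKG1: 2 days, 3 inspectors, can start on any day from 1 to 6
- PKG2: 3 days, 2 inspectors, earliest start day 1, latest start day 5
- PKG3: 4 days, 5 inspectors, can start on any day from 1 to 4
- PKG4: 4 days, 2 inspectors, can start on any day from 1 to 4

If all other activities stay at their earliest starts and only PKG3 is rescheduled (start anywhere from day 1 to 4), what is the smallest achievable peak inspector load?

7

PKG3@1: d1:12  d2:12  d3:9  d4:7  d5:0  d6:0  d7:0 → peak 12
PKG3@2: d1:7  d2:12  d3:9  d4:7  d5:5  d6:0  d7:0 → peak 12
PKG3@3: d1:7  d2:7  d3:9  d4:7  d5:5  d6:5  d7:0 → peak 9
PKG3@4: d1:7  d2:7  d3:4  d4:7  d5:5  d6:5  d7:5 → peak 7
Best is PKG3@4, peak 7.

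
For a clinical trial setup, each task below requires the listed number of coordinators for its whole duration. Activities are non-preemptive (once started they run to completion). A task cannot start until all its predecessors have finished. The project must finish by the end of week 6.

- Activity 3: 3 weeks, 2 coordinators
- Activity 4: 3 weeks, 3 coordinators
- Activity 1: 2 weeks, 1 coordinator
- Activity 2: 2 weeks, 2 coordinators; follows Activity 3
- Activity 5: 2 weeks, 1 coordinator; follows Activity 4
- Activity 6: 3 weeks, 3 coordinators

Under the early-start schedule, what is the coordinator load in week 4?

3

At early start, week 4 has: Activity 2, Activity 5.
Demand: 2 + 1 = 3.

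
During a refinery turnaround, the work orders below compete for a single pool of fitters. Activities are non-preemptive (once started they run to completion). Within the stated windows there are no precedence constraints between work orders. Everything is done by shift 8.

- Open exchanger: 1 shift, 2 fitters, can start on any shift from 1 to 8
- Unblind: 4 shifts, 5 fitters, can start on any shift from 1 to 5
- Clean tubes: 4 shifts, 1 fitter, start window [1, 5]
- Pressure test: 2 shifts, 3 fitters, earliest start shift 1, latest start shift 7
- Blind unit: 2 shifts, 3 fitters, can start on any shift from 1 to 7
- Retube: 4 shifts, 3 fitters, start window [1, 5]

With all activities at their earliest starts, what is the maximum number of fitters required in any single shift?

17

Early-start schedule: Open exchanger@1, Unblind@1, Clean tubes@1, Pressure test@1, Blind unit@1, Retube@1.
Load per shift: shift 1: 17, shift 2: 15, shift 3: 9, shift 4: 9, shift 5: 0, shift 6: 0, shift 7: 0, shift 8: 0.
Peak is 17.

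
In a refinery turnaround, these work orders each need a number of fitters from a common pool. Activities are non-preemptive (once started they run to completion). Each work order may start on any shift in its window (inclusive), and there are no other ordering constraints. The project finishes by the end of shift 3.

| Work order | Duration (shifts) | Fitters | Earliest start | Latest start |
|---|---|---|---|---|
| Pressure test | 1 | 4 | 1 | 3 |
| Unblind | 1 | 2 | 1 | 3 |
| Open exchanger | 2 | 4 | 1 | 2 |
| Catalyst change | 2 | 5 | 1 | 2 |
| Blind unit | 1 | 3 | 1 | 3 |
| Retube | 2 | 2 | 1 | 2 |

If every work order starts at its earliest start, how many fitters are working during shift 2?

11

At early start, shift 2 has: Open exchanger, Catalyst change, Retube.
Demand: 4 + 5 + 2 = 11.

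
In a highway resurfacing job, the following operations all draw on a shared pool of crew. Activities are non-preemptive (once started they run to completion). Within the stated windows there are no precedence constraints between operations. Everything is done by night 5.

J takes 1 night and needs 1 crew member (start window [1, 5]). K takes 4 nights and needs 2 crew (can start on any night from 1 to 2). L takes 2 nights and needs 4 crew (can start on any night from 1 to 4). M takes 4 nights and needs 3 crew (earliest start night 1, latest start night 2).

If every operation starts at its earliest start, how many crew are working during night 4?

5

At early start, night 4 has: K, M.
Demand: 2 + 3 = 5.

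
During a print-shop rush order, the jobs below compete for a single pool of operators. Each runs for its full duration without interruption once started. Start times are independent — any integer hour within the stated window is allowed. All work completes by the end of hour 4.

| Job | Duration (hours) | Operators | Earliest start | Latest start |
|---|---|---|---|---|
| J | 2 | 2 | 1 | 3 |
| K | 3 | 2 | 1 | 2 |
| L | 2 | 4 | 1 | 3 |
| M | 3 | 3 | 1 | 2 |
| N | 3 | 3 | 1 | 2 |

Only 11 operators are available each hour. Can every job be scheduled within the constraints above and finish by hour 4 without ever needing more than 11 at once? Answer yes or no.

no

The minimum achievable peak is 12; 11 < 12, so no feasible schedule stays within the cap.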